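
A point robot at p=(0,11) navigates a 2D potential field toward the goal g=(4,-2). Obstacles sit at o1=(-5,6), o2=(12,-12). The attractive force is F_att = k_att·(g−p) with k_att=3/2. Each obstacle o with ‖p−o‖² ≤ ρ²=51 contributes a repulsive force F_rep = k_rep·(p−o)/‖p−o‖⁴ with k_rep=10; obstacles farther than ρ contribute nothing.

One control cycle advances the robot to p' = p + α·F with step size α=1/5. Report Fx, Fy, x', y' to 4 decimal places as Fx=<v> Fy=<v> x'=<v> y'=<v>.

Fx=6.0200 Fy=-19.4800 x'=1.2040 y'=7.1040

F_att = 3/2·(g−p) = 3/2·(4,-13) = (6.0000,-19.5000)
o1: d²=50 ≤ ρ²=51; F_rep = 10·(5,5)/50² = (0.0200,0.0200)
o2: d²=673 > ρ²=51 → inactive
F = F_att + ΣF_rep = (6.0200,-19.4800)
p' = p + 1/5·F = (1.2040,7.1040)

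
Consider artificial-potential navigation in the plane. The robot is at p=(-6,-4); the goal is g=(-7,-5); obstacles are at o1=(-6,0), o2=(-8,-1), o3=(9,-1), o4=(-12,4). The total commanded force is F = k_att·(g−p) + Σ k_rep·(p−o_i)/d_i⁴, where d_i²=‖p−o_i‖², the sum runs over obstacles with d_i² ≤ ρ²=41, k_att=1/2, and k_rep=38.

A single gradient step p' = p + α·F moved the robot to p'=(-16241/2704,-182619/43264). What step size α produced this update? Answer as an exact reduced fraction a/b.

F_att = 1/2·(g−p) = 1/2·(-1,-1) = (-0.5000,-0.5000)
o1: d²=16 ≤ ρ²=41; F_rep = 38·(0,-4)/16² = (0.0000,-0.5938)
o2: d²=13 ≤ ρ²=41; F_rep = 38·(2,-3)/13² = (0.4497,-0.6746)
o3: d²=234 > ρ²=41 → inactive
o4: d²=100 > ρ²=41 → inactive
F = F_att + ΣF_rep = (-0.0503,-1.7683)
Δp = p'−p = (-0.0063,-0.2210); α = Δx/Fx = (-17/2704) / (-17/338) = 1/8
check: Δy/Fy = (-9563/43264) / (-9563/5408) = 1/8 ✓

α = 1/8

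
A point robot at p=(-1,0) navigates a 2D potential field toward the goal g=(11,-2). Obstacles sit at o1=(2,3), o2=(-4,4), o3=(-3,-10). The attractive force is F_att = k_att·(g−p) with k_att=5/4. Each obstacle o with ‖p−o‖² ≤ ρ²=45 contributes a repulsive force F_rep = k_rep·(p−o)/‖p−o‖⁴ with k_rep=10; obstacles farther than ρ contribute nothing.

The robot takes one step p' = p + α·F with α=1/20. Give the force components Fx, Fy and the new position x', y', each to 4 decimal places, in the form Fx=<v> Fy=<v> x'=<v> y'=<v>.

Fx=14.9554 Fy=-2.6566 x'=-0.2522 y'=-0.1328

F_att = 5/4·(g−p) = 5/4·(12,-2) = (15.0000,-2.5000)
o1: d²=18 ≤ ρ²=45; F_rep = 10·(-3,-3)/18² = (-0.0926,-0.0926)
o2: d²=25 ≤ ρ²=45; F_rep = 10·(3,-4)/25² = (0.0480,-0.0640)
o3: d²=104 > ρ²=45 → inactive
F = F_att + ΣF_rep = (14.9554,-2.6566)
p' = p + 1/20·F = (-0.2522,-0.1328)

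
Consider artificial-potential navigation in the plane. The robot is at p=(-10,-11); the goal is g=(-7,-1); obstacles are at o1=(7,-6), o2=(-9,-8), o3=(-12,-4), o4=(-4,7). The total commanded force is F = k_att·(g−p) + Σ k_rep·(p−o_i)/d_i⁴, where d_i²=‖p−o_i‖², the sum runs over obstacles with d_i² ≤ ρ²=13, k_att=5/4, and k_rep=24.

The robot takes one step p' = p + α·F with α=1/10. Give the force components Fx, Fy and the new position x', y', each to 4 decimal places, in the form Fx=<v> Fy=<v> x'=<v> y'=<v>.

Fx=3.5100 Fy=11.7800 x'=-9.6490 y'=-9.8220

F_att = 5/4·(g−p) = 5/4·(3,10) = (3.7500,12.5000)
o1: d²=314 > ρ²=13 → inactive
o2: d²=10 ≤ ρ²=13; F_rep = 24·(-1,-3)/10² = (-0.2400,-0.7200)
o3: d²=53 > ρ²=13 → inactive
o4: d²=360 > ρ²=13 → inactive
F = F_att + ΣF_rep = (3.5100,11.7800)
p' = p + 1/10·F = (-9.6490,-9.8220)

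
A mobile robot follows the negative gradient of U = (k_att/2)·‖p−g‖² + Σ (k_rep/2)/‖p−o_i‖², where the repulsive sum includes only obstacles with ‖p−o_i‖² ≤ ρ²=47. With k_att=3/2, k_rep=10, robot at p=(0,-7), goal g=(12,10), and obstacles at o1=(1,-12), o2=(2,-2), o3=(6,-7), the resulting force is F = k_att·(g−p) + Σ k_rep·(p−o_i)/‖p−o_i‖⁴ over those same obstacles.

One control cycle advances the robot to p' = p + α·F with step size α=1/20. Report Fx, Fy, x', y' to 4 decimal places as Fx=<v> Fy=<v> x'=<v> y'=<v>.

Fx=17.9151 Fy=25.5145 x'=0.8958 y'=-5.7243

F_att = 3/2·(g−p) = 3/2·(12,17) = (18.0000,25.5000)
o1: d²=26 ≤ ρ²=47; F_rep = 10·(-1,5)/26² = (-0.0148,0.0740)
o2: d²=29 ≤ ρ²=47; F_rep = 10·(-2,-5)/29² = (-0.0238,-0.0595)
o3: d²=36 ≤ ρ²=47; F_rep = 10·(-6,0)/36² = (-0.0463,0.0000)
F = F_att + ΣF_rep = (17.9151,25.5145)
p' = p + 1/20·F = (0.8958,-5.7243)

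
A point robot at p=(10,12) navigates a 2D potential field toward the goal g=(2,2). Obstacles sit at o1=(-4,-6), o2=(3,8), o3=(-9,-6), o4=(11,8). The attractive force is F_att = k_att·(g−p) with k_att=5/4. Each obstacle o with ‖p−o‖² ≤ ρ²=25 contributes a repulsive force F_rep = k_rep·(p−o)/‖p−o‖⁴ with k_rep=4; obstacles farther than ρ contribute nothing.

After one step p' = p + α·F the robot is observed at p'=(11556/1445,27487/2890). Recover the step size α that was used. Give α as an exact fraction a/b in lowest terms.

F_att = 5/4·(g−p) = 5/4·(-8,-10) = (-10.0000,-12.5000)
o1: d²=520 > ρ²=25 → inactive
o2: d²=65 > ρ²=25 → inactive
o3: d²=685 > ρ²=25 → inactive
o4: d²=17 ≤ ρ²=25; F_rep = 4·(-1,4)/17² = (-0.0138,0.0554)
F = F_att + ΣF_rep = (-10.0138,-12.4446)
Δp = p'−p = (-2.0028,-2.4889); α = Δx/Fx = (-2894/1445) / (-2894/289) = 1/5
check: Δy/Fy = (-7193/2890) / (-7193/578) = 1/5 ✓

α = 1/5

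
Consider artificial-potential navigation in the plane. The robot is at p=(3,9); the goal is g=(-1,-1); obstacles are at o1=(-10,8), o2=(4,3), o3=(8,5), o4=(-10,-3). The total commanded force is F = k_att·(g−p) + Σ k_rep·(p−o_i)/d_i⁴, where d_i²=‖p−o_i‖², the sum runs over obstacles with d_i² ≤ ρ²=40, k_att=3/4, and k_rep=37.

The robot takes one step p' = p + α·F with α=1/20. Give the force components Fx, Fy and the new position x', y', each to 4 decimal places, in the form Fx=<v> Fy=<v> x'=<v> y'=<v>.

F_att = 3/4·(g−p) = 3/4·(-4,-10) = (-3.0000,-7.5000)
o1: d²=170 > ρ²=40 → inactive
o2: d²=37 ≤ ρ²=40; F_rep = 37·(-1,6)/37² = (-0.0270,0.1622)
o3: d²=41 > ρ²=40 → inactive
o4: d²=313 > ρ²=40 → inactive
F = F_att + ΣF_rep = (-3.0270,-7.3378)
p' = p + 1/20·F = (2.8486,8.6331)

Fx=-3.0270 Fy=-7.3378 x'=2.8486 y'=8.6331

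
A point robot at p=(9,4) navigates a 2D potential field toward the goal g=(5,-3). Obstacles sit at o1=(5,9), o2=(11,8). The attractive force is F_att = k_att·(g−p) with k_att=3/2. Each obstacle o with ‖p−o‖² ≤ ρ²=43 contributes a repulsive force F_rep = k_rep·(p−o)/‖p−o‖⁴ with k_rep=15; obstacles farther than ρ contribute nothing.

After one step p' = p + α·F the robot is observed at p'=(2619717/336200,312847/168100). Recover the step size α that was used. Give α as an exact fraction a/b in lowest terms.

α = 1/5

F_att = 3/2·(g−p) = 3/2·(-4,-7) = (-6.0000,-10.5000)
o1: d²=41 ≤ ρ²=43; F_rep = 15·(4,-5)/41² = (0.0357,-0.0446)
o2: d²=20 ≤ ρ²=43; F_rep = 15·(-2,-4)/20² = (-0.0750,-0.1500)
F = F_att + ΣF_rep = (-6.0393,-10.6946)
Δp = p'−p = (-1.2079,-2.1389); α = Δx/Fx = (-406083/336200) / (-406083/67240) = 1/5
check: Δy/Fy = (-359553/168100) / (-359553/33620) = 1/5 ✓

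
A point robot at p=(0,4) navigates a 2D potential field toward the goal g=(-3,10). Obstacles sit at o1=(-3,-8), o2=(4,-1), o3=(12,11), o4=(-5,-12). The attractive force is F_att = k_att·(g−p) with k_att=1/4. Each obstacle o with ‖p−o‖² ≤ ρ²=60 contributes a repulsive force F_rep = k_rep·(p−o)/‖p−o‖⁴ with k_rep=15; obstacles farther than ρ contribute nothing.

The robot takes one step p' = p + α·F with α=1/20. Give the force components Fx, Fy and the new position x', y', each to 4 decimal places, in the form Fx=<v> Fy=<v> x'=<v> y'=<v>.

F_att = 1/4·(g−p) = 1/4·(-3,6) = (-0.7500,1.5000)
o1: d²=153 > ρ²=60 → inactive
o2: d²=41 ≤ ρ²=60; F_rep = 15·(-4,5)/41² = (-0.0357,0.0446)
o3: d²=193 > ρ²=60 → inactive
o4: d²=281 > ρ²=60 → inactive
F = F_att + ΣF_rep = (-0.7857,1.5446)
p' = p + 1/20·F = (-0.0393,4.0772)

Fx=-0.7857 Fy=1.5446 x'=-0.0393 y'=4.0772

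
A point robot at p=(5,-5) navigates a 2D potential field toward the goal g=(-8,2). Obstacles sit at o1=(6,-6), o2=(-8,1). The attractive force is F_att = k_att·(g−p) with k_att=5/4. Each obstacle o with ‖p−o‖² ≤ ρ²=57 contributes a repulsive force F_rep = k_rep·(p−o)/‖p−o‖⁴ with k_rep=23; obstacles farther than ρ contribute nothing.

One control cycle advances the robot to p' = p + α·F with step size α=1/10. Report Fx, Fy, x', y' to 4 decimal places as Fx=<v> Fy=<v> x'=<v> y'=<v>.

F_att = 5/4·(g−p) = 5/4·(-13,7) = (-16.2500,8.7500)
o1: d²=2 ≤ ρ²=57; F_rep = 23·(-1,1)/2² = (-5.7500,5.7500)
o2: d²=205 > ρ²=57 → inactive
F = F_att + ΣF_rep = (-22.0000,14.5000)
p' = p + 1/10·F = (2.8000,-3.5500)

Fx=-22.0000 Fy=14.5000 x'=2.8000 y'=-3.5500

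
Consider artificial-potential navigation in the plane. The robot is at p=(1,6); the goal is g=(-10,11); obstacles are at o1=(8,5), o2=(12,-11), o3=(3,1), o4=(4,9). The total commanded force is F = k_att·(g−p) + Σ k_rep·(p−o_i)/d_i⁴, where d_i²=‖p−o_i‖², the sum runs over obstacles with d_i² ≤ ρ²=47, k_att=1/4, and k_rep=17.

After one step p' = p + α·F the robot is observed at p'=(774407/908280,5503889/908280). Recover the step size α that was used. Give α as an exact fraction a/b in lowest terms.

α = 1/20

F_att = 1/4·(g−p) = 1/4·(-11,5) = (-2.7500,1.2500)
o1: d²=50 > ρ²=47 → inactive
o2: d²=410 > ρ²=47 → inactive
o3: d²=29 ≤ ρ²=47; F_rep = 17·(-2,5)/29² = (-0.0404,0.1011)
o4: d²=18 ≤ ρ²=47; F_rep = 17·(-3,-3)/18² = (-0.1574,-0.1574)
F = F_att + ΣF_rep = (-2.9478,1.1937)
Δp = p'−p = (-0.1474,0.0597); α = Δx/Fx = (-133873/908280) / (-133873/45414) = 1/20
check: Δy/Fy = (54209/908280) / (54209/45414) = 1/20 ✓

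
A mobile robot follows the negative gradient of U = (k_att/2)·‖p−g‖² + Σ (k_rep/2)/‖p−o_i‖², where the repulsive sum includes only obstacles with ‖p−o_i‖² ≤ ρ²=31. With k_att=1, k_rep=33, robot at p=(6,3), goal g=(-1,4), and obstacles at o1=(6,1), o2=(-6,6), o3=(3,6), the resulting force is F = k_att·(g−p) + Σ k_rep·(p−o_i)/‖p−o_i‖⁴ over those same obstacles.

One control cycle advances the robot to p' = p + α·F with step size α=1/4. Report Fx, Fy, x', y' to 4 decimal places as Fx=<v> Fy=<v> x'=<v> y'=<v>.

Fx=-6.6944 Fy=4.8194 x'=4.3264 y'=4.2049

F_att = 1·(g−p) = 1·(-7,1) = (-7.0000,1.0000)
o1: d²=4 ≤ ρ²=31; F_rep = 33·(0,2)/4² = (0.0000,4.1250)
o2: d²=153 > ρ²=31 → inactive
o3: d²=18 ≤ ρ²=31; F_rep = 33·(3,-3)/18² = (0.3056,-0.3056)
F = F_att + ΣF_rep = (-6.6944,4.8194)
p' = p + 1/4·F = (4.3264,4.2049)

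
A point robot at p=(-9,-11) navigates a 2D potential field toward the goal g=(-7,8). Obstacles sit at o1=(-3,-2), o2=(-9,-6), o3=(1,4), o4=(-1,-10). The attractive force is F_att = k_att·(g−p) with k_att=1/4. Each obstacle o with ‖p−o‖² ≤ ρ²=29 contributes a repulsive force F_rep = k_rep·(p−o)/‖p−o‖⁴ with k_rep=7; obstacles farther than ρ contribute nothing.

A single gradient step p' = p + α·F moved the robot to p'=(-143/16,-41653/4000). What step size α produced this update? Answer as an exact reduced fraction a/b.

F_att = 1/4·(g−p) = 1/4·(2,19) = (0.5000,4.7500)
o1: d²=117 > ρ²=29 → inactive
o2: d²=25 ≤ ρ²=29; F_rep = 7·(0,-5)/25² = (0.0000,-0.0560)
o3: d²=325 > ρ²=29 → inactive
o4: d²=65 > ρ²=29 → inactive
F = F_att + ΣF_rep = (0.5000,4.6940)
Δp = p'−p = (0.0625,0.5867); α = Δx/Fx = (1/16) / (1/2) = 1/8
check: Δy/Fy = (2347/4000) / (2347/500) = 1/8 ✓

α = 1/8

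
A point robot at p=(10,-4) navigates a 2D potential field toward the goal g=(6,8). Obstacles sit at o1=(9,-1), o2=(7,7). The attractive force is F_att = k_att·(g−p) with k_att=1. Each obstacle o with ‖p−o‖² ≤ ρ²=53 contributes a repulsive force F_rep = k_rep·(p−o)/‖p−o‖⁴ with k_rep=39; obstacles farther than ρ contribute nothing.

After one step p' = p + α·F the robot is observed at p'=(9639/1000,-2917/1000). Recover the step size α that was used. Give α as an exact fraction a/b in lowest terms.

α = 1/10

F_att = 1·(g−p) = 1·(-4,12) = (-4.0000,12.0000)
o1: d²=10 ≤ ρ²=53; F_rep = 39·(1,-3)/10² = (0.3900,-1.1700)
o2: d²=130 > ρ²=53 → inactive
F = F_att + ΣF_rep = (-3.6100,10.8300)
Δp = p'−p = (-0.3610,1.0830); α = Δx/Fx = (-361/1000) / (-361/100) = 1/10
check: Δy/Fy = (1083/1000) / (1083/100) = 1/10 ✓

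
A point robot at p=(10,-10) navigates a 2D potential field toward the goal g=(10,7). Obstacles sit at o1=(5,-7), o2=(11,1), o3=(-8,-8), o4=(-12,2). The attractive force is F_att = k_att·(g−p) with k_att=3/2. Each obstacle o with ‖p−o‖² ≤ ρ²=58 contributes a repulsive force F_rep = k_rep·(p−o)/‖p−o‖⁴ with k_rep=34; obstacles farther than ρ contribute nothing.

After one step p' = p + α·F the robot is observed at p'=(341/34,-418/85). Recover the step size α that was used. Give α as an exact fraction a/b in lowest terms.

F_att = 3/2·(g−p) = 3/2·(0,17) = (0.0000,25.5000)
o1: d²=34 ≤ ρ²=58; F_rep = 34·(5,-3)/34² = (0.1471,-0.0882)
o2: d²=122 > ρ²=58 → inactive
o3: d²=328 > ρ²=58 → inactive
o4: d²=628 > ρ²=58 → inactive
F = F_att + ΣF_rep = (0.1471,25.4118)
Δp = p'−p = (0.0294,5.0824); α = Δx/Fx = (1/34) / (5/34) = 1/5
check: Δy/Fy = (432/85) / (432/17) = 1/5 ✓

α = 1/5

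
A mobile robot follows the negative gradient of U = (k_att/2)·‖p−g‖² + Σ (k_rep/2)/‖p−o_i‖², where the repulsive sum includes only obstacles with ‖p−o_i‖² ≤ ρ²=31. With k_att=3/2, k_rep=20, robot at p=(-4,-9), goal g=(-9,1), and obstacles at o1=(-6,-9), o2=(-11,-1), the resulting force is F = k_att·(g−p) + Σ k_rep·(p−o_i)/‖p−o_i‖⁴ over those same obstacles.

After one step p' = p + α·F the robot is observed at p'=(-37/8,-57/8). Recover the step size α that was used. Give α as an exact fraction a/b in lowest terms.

α = 1/8

F_att = 3/2·(g−p) = 3/2·(-5,10) = (-7.5000,15.0000)
o1: d²=4 ≤ ρ²=31; F_rep = 20·(2,0)/4² = (2.5000,0.0000)
o2: d²=113 > ρ²=31 → inactive
F = F_att + ΣF_rep = (-5.0000,15.0000)
Δp = p'−p = (-0.6250,1.8750); α = Δx/Fx = (-5/8) / (-5) = 1/8
check: Δy/Fy = (15/8) / (15) = 1/8 ✓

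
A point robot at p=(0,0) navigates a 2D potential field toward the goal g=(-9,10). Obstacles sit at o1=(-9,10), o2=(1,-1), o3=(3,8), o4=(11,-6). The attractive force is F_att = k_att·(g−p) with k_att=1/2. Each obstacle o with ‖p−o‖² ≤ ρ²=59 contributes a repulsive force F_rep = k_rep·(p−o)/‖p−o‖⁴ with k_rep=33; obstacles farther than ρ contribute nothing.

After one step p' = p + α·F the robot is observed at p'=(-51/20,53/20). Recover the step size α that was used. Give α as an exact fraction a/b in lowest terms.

α = 1/5

F_att = 1/2·(g−p) = 1/2·(-9,10) = (-4.5000,5.0000)
o1: d²=181 > ρ²=59 → inactive
o2: d²=2 ≤ ρ²=59; F_rep = 33·(-1,1)/2² = (-8.2500,8.2500)
o3: d²=73 > ρ²=59 → inactive
o4: d²=157 > ρ²=59 → inactive
F = F_att + ΣF_rep = (-12.7500,13.2500)
Δp = p'−p = (-2.5500,2.6500); α = Δx/Fx = (-51/20) / (-51/4) = 1/5
check: Δy/Fy = (53/20) / (53/4) = 1/5 ✓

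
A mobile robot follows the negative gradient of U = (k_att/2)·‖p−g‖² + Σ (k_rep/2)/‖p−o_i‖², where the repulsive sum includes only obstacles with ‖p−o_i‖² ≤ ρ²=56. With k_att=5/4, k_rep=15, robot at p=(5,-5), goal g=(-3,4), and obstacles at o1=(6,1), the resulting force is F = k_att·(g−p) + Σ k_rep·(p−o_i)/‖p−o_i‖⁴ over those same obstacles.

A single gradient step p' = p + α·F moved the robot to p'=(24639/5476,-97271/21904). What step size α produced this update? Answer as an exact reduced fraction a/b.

α = 1/20

F_att = 5/4·(g−p) = 5/4·(-8,9) = (-10.0000,11.2500)
o1: d²=37 ≤ ρ²=56; F_rep = 15·(-1,-6)/37² = (-0.0110,-0.0657)
F = F_att + ΣF_rep = (-10.0110,11.1843)
Δp = p'−p = (-0.5005,0.5592); α = Δx/Fx = (-2741/5476) / (-13705/1369) = 1/20
check: Δy/Fy = (12249/21904) / (61245/5476) = 1/20 ✓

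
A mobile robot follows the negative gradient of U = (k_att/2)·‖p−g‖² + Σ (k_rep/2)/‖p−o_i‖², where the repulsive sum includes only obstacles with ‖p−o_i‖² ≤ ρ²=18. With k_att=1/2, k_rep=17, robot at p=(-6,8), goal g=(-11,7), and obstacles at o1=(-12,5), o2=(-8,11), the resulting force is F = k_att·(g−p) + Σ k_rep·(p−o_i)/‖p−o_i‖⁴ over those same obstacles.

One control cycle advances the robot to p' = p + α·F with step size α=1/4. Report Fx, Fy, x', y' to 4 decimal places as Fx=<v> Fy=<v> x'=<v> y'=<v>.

F_att = 1/2·(g−p) = 1/2·(-5,-1) = (-2.5000,-0.5000)
o1: d²=45 > ρ²=18 → inactive
o2: d²=13 ≤ ρ²=18; F_rep = 17·(2,-3)/13² = (0.2012,-0.3018)
F = F_att + ΣF_rep = (-2.2988,-0.8018)
p' = p + 1/4·F = (-6.5747,7.7996)

Fx=-2.2988 Fy=-0.8018 x'=-6.5747 y'=7.7996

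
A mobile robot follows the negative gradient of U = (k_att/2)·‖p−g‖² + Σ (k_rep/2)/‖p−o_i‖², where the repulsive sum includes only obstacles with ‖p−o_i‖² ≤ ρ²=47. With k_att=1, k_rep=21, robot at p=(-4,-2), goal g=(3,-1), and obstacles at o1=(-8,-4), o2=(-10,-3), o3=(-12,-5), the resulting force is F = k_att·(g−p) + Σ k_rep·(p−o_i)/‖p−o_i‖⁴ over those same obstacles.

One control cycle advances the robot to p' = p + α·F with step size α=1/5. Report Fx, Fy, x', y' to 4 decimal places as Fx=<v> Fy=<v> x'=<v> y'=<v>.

Fx=7.3020 Fy=1.1203 x'=-2.5396 y'=-1.7759

F_att = 1·(g−p) = 1·(7,1) = (7.0000,1.0000)
o1: d²=20 ≤ ρ²=47; F_rep = 21·(4,2)/20² = (0.2100,0.1050)
o2: d²=37 ≤ ρ²=47; F_rep = 21·(6,1)/37² = (0.0920,0.0153)
o3: d²=73 > ρ²=47 → inactive
F = F_att + ΣF_rep = (7.3020,1.1203)
p' = p + 1/5·F = (-2.5396,-1.7759)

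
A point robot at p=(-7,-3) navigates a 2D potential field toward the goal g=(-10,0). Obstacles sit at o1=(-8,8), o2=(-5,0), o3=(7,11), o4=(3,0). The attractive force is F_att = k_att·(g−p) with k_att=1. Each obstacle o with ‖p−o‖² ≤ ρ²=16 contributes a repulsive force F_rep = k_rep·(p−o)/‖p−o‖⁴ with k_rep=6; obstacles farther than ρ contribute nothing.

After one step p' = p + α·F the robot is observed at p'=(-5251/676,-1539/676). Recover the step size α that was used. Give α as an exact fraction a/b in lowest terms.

α = 1/4

F_att = 1·(g−p) = 1·(-3,3) = (-3.0000,3.0000)
o1: d²=122 > ρ²=16 → inactive
o2: d²=13 ≤ ρ²=16; F_rep = 6·(-2,-3)/13² = (-0.0710,-0.1065)
o3: d²=392 > ρ²=16 → inactive
o4: d²=109 > ρ²=16 → inactive
F = F_att + ΣF_rep = (-3.0710,2.8935)
Δp = p'−p = (-0.7678,0.7234); α = Δx/Fx = (-519/676) / (-519/169) = 1/4
check: Δy/Fy = (489/676) / (489/169) = 1/4 ✓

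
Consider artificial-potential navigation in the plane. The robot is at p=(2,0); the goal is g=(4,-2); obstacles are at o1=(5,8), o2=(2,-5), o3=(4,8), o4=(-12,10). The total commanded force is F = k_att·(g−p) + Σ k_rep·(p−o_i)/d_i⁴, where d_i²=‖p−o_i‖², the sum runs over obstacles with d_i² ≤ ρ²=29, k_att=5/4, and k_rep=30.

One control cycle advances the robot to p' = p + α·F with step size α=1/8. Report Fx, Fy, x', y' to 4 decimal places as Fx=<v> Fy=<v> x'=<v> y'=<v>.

Fx=2.5000 Fy=-2.2600 x'=2.3125 y'=-0.2825

F_att = 5/4·(g−p) = 5/4·(2,-2) = (2.5000,-2.5000)
o1: d²=73 > ρ²=29 → inactive
o2: d²=25 ≤ ρ²=29; F_rep = 30·(0,5)/25² = (0.0000,0.2400)
o3: d²=68 > ρ²=29 → inactive
o4: d²=296 > ρ²=29 → inactive
F = F_att + ΣF_rep = (2.5000,-2.2600)
p' = p + 1/8·F = (2.3125,-0.2825)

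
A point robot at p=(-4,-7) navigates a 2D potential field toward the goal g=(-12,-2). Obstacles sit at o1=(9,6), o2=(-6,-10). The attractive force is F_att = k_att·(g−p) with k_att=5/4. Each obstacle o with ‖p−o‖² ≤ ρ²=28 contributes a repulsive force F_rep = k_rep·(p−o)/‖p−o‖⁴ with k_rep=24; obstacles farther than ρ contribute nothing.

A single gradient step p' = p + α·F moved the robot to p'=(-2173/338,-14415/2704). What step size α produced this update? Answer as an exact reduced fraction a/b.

α = 1/4

F_att = 5/4·(g−p) = 5/4·(-8,5) = (-10.0000,6.2500)
o1: d²=338 > ρ²=28 → inactive
o2: d²=13 ≤ ρ²=28; F_rep = 24·(2,3)/13² = (0.2840,0.4260)
F = F_att + ΣF_rep = (-9.7160,6.6760)
Δp = p'−p = (-2.4290,1.6690); α = Δx/Fx = (-821/338) / (-1642/169) = 1/4
check: Δy/Fy = (4513/2704) / (4513/676) = 1/4 ✓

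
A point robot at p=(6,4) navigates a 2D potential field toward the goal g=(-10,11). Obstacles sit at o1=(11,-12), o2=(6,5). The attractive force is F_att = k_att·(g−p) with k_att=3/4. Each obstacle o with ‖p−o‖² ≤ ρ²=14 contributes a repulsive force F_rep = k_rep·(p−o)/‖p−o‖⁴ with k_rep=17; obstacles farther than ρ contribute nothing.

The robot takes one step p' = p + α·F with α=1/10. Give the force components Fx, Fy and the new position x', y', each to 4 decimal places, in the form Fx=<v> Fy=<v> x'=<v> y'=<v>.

Fx=-12.0000 Fy=-11.7500 x'=4.8000 y'=2.8250

F_att = 3/4·(g−p) = 3/4·(-16,7) = (-12.0000,5.2500)
o1: d²=281 > ρ²=14 → inactive
o2: d²=1 ≤ ρ²=14; F_rep = 17·(0,-1)/1² = (0.0000,-17.0000)
F = F_att + ΣF_rep = (-12.0000,-11.7500)
p' = p + 1/10·F = (4.8000,2.8250)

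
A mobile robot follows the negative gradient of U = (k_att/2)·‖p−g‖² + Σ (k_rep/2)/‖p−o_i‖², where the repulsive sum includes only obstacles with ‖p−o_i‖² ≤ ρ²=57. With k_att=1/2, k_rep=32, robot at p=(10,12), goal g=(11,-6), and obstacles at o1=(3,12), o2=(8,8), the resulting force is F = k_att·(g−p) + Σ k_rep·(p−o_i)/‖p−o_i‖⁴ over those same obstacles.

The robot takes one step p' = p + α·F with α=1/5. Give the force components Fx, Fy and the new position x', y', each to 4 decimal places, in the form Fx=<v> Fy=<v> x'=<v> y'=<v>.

Fx=0.7533 Fy=-8.6800 x'=10.1507 y'=10.2640

F_att = 1/2·(g−p) = 1/2·(1,-18) = (0.5000,-9.0000)
o1: d²=49 ≤ ρ²=57; F_rep = 32·(7,0)/49² = (0.0933,0.0000)
o2: d²=20 ≤ ρ²=57; F_rep = 32·(2,4)/20² = (0.1600,0.3200)
F = F_att + ΣF_rep = (0.7533,-8.6800)
p' = p + 1/5·F = (10.1507,10.2640)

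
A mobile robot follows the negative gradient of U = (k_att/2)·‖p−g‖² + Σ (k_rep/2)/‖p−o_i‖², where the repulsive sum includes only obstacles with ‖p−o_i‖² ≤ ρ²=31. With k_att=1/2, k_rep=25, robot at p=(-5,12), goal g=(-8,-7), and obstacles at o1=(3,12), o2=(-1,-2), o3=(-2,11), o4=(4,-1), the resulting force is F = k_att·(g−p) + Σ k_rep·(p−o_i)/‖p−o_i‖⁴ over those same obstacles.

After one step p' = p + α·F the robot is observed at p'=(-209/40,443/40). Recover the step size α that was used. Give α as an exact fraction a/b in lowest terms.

F_att = 1/2·(g−p) = 1/2·(-3,-19) = (-1.5000,-9.5000)
o1: d²=64 > ρ²=31 → inactive
o2: d²=212 > ρ²=31 → inactive
o3: d²=10 ≤ ρ²=31; F_rep = 25·(-3,1)/10² = (-0.7500,0.2500)
o4: d²=250 > ρ²=31 → inactive
F = F_att + ΣF_rep = (-2.2500,-9.2500)
Δp = p'−p = (-0.2250,-0.9250); α = Δx/Fx = (-9/40) / (-9/4) = 1/10
check: Δy/Fy = (-37/40) / (-37/4) = 1/10 ✓

α = 1/10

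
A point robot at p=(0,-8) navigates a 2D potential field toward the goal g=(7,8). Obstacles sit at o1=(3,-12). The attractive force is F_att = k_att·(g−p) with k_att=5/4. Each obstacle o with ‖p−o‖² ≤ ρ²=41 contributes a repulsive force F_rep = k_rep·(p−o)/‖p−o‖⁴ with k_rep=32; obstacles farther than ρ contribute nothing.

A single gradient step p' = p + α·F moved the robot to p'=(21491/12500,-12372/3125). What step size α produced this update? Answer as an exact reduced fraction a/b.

F_att = 5/4·(g−p) = 5/4·(7,16) = (8.7500,20.0000)
o1: d²=25 ≤ ρ²=41; F_rep = 32·(-3,4)/25² = (-0.1536,0.2048)
F = F_att + ΣF_rep = (8.5964,20.2048)
Δp = p'−p = (1.7193,4.0410); α = Δx/Fx = (21491/12500) / (21491/2500) = 1/5
check: Δy/Fy = (12628/3125) / (12628/625) = 1/5 ✓

α = 1/5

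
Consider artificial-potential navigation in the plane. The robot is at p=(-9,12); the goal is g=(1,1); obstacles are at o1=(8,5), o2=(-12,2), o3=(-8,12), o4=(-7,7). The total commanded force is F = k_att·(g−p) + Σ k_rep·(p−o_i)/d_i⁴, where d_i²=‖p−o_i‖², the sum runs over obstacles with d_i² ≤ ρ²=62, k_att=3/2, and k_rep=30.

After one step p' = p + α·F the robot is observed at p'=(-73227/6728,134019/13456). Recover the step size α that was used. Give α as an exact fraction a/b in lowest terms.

F_att = 3/2·(g−p) = 3/2·(10,-11) = (15.0000,-16.5000)
o1: d²=338 > ρ²=62 → inactive
o2: d²=109 > ρ²=62 → inactive
o3: d²=1 ≤ ρ²=62; F_rep = 30·(-1,0)/1² = (-30.0000,0.0000)
o4: d²=29 ≤ ρ²=62; F_rep = 30·(-2,5)/29² = (-0.0713,0.1784)
F = F_att + ΣF_rep = (-15.0713,-16.3216)
Δp = p'−p = (-1.8839,-2.0402); α = Δx/Fx = (-12675/6728) / (-12675/841) = 1/8
check: Δy/Fy = (-27453/13456) / (-27453/1682) = 1/8 ✓

α = 1/8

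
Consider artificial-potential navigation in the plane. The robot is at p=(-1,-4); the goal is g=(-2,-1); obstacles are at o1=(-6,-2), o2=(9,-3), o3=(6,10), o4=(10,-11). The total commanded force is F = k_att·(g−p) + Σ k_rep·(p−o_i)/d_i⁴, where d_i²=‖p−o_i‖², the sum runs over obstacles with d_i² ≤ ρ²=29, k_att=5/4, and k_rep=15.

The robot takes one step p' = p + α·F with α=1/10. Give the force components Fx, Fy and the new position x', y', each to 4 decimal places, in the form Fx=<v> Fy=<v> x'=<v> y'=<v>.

Fx=-1.1608 Fy=3.7143 x'=-1.1161 y'=-3.6286

F_att = 5/4·(g−p) = 5/4·(-1,3) = (-1.2500,3.7500)
o1: d²=29 ≤ ρ²=29; F_rep = 15·(5,-2)/29² = (0.0892,-0.0357)
o2: d²=101 > ρ²=29 → inactive
o3: d²=245 > ρ²=29 → inactive
o4: d²=170 > ρ²=29 → inactive
F = F_att + ΣF_rep = (-1.1608,3.7143)
p' = p + 1/10·F = (-1.1161,-3.6286)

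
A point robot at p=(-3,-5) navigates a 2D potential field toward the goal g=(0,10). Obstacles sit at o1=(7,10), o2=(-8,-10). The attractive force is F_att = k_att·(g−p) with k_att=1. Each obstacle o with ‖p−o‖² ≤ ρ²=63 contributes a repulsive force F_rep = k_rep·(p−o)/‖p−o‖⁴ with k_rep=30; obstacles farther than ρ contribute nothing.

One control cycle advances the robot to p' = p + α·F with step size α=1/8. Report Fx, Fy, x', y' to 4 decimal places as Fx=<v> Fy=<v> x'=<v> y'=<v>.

Fx=3.0600 Fy=15.0600 x'=-2.6175 y'=-3.1175

F_att = 1·(g−p) = 1·(3,15) = (3.0000,15.0000)
o1: d²=325 > ρ²=63 → inactive
o2: d²=50 ≤ ρ²=63; F_rep = 30·(5,5)/50² = (0.0600,0.0600)
F = F_att + ΣF_rep = (3.0600,15.0600)
p' = p + 1/8·F = (-2.6175,-3.1175)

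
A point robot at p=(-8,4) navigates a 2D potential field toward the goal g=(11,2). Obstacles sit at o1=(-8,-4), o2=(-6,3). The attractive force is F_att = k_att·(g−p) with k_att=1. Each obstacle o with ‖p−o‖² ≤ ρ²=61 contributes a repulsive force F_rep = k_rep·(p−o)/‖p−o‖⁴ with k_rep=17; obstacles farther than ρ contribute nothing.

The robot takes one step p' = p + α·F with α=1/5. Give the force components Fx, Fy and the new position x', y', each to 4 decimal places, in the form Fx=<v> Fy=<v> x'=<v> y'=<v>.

F_att = 1·(g−p) = 1·(19,-2) = (19.0000,-2.0000)
o1: d²=64 > ρ²=61 → inactive
o2: d²=5 ≤ ρ²=61; F_rep = 17·(-2,1)/5² = (-1.3600,0.6800)
F = F_att + ΣF_rep = (17.6400,-1.3200)
p' = p + 1/5·F = (-4.4720,3.7360)

Fx=17.6400 Fy=-1.3200 x'=-4.4720 y'=3.7360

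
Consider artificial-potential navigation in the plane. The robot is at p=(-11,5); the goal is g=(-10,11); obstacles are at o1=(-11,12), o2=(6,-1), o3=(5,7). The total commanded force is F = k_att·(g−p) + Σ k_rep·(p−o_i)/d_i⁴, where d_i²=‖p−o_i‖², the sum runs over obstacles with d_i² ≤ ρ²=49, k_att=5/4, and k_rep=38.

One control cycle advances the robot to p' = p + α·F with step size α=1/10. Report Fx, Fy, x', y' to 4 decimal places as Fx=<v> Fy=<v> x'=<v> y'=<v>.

Fx=1.2500 Fy=7.3892 x'=-10.8750 y'=5.7389

F_att = 5/4·(g−p) = 5/4·(1,6) = (1.2500,7.5000)
o1: d²=49 ≤ ρ²=49; F_rep = 38·(0,-7)/49² = (0.0000,-0.1108)
o2: d²=325 > ρ²=49 → inactive
o3: d²=260 > ρ²=49 → inactive
F = F_att + ΣF_rep = (1.2500,7.3892)
p' = p + 1/10·F = (-10.8750,5.7389)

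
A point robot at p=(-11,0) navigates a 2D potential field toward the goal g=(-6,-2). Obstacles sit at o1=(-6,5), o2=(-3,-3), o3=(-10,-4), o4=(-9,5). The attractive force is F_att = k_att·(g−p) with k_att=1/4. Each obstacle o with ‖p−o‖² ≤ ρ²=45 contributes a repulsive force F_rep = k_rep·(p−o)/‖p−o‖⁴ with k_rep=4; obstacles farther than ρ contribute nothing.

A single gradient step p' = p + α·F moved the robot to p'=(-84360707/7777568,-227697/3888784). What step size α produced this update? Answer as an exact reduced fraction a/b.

F_att = 1/4·(g−p) = 1/4·(5,-2) = (1.2500,-0.5000)
o1: d²=50 > ρ²=45 → inactive
o2: d²=73 > ρ²=45 → inactive
o3: d²=17 ≤ ρ²=45; F_rep = 4·(-1,4)/17² = (-0.0138,0.0554)
o4: d²=29 ≤ ρ²=45; F_rep = 4·(-2,-5)/29² = (-0.0095,-0.0238)
F = F_att + ΣF_rep = (1.2266,-0.4684)
Δp = p'−p = (0.1533,-0.0586); α = Δx/Fx = (1192541/7777568) / (1192541/972196) = 1/8
check: Δy/Fy = (-227697/3888784) / (-227697/486098) = 1/8 ✓

α = 1/8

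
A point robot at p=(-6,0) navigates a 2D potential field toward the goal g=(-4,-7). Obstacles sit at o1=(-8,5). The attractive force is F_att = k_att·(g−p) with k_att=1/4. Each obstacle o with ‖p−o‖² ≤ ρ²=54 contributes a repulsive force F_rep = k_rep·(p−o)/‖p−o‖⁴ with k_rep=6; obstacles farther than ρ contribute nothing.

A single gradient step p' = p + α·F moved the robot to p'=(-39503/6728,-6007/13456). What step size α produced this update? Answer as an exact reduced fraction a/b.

α = 1/4

F_att = 1/4·(g−p) = 1/4·(2,-7) = (0.5000,-1.7500)
o1: d²=29 ≤ ρ²=54; F_rep = 6·(2,-5)/29² = (0.0143,-0.0357)
F = F_att + ΣF_rep = (0.5143,-1.7857)
Δp = p'−p = (0.1286,-0.4464); α = Δx/Fx = (865/6728) / (865/1682) = 1/4
check: Δy/Fy = (-6007/13456) / (-6007/3364) = 1/4 ✓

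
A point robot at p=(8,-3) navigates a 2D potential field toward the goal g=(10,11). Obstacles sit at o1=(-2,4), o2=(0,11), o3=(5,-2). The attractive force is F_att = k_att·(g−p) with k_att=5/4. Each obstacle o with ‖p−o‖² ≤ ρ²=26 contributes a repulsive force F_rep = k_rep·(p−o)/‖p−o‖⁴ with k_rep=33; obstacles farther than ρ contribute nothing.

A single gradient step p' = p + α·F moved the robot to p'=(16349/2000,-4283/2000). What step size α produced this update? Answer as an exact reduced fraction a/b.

α = 1/20

F_att = 5/4·(g−p) = 5/4·(2,14) = (2.5000,17.5000)
o1: d²=149 > ρ²=26 → inactive
o2: d²=260 > ρ²=26 → inactive
o3: d²=10 ≤ ρ²=26; F_rep = 33·(3,-1)/10² = (0.9900,-0.3300)
F = F_att + ΣF_rep = (3.4900,17.1700)
Δp = p'−p = (0.1745,0.8585); α = Δx/Fx = (349/2000) / (349/100) = 1/20
check: Δy/Fy = (1717/2000) / (1717/100) = 1/20 ✓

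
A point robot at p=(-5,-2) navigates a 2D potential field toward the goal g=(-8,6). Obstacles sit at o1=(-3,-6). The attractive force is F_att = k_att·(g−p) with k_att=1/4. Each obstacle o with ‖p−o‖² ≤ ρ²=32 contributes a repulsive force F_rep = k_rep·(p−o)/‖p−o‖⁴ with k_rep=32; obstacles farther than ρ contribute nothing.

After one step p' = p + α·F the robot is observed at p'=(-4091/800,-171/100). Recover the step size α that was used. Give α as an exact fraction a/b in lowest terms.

F_att = 1/4·(g−p) = 1/4·(-3,8) = (-0.7500,2.0000)
o1: d²=20 ≤ ρ²=32; F_rep = 32·(-2,4)/20² = (-0.1600,0.3200)
F = F_att + ΣF_rep = (-0.9100,2.3200)
Δp = p'−p = (-0.1138,0.2900); α = Δx/Fx = (-91/800) / (-91/100) = 1/8
check: Δy/Fy = (29/100) / (58/25) = 1/8 ✓

α = 1/8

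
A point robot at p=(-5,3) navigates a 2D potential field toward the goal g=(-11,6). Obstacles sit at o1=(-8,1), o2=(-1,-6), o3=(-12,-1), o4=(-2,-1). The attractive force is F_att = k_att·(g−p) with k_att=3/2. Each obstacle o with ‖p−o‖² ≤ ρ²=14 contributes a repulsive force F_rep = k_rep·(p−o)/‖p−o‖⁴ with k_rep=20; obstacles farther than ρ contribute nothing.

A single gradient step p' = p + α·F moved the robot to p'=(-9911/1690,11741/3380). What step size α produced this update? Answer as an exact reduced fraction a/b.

F_att = 3/2·(g−p) = 3/2·(-6,3) = (-9.0000,4.5000)
o1: d²=13 ≤ ρ²=14; F_rep = 20·(3,2)/13² = (0.3550,0.2367)
o2: d²=97 > ρ²=14 → inactive
o3: d²=65 > ρ²=14 → inactive
o4: d²=25 > ρ²=14 → inactive
F = F_att + ΣF_rep = (-8.6450,4.7367)
Δp = p'−p = (-0.8645,0.4737); α = Δx/Fx = (-1461/1690) / (-1461/169) = 1/10
check: Δy/Fy = (1601/3380) / (1601/338) = 1/10 ✓

α = 1/10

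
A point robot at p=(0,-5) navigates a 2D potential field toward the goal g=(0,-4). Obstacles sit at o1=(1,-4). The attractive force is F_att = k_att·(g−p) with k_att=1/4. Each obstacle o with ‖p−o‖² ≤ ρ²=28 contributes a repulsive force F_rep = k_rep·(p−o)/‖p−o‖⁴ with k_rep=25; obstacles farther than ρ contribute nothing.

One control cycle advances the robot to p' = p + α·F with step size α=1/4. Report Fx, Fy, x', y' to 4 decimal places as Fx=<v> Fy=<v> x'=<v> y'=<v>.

Fx=-6.2500 Fy=-6.0000 x'=-1.5625 y'=-6.5000

F_att = 1/4·(g−p) = 1/4·(0,1) = (0.0000,0.2500)
o1: d²=2 ≤ ρ²=28; F_rep = 25·(-1,-1)/2² = (-6.2500,-6.2500)
F = F_att + ΣF_rep = (-6.2500,-6.0000)
p' = p + 1/4·F = (-1.5625,-6.5000)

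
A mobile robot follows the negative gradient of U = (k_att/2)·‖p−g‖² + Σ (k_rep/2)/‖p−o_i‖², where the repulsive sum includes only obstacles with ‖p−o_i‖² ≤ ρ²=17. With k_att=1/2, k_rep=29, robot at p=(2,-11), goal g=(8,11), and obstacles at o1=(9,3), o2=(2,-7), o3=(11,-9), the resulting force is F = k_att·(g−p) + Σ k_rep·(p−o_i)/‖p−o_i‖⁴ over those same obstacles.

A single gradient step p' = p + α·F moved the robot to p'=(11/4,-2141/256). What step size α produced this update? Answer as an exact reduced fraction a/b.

F_att = 1/2·(g−p) = 1/2·(6,22) = (3.0000,11.0000)
o1: d²=245 > ρ²=17 → inactive
o2: d²=16 ≤ ρ²=17; F_rep = 29·(0,-4)/16² = (0.0000,-0.4531)
o3: d²=85 > ρ²=17 → inactive
F = F_att + ΣF_rep = (3.0000,10.5469)
Δp = p'−p = (0.7500,2.6367); α = Δx/Fx = (3/4) / (3) = 1/4
check: Δy/Fy = (675/256) / (675/64) = 1/4 ✓

α = 1/4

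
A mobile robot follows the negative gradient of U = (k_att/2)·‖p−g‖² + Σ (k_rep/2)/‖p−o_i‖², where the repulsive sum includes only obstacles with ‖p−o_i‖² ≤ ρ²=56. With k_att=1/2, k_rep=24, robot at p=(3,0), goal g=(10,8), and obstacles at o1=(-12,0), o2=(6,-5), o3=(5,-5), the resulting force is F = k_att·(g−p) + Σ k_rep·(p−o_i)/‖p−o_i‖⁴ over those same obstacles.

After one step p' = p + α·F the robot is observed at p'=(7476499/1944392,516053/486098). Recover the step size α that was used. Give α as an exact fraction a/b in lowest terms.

α = 1/4

F_att = 1/2·(g−p) = 1/2·(7,8) = (3.5000,4.0000)
o1: d²=225 > ρ²=56 → inactive
o2: d²=34 ≤ ρ²=56; F_rep = 24·(-3,5)/34² = (-0.0623,0.1038)
o3: d²=29 ≤ ρ²=56; F_rep = 24·(-2,5)/29² = (-0.0571,0.1427)
F = F_att + ΣF_rep = (3.3806,4.2465)
Δp = p'−p = (0.8452,1.0616); α = Δx/Fx = (1643323/1944392) / (1643323/486098) = 1/4
check: Δy/Fy = (516053/486098) / (1032106/243049) = 1/4 ✓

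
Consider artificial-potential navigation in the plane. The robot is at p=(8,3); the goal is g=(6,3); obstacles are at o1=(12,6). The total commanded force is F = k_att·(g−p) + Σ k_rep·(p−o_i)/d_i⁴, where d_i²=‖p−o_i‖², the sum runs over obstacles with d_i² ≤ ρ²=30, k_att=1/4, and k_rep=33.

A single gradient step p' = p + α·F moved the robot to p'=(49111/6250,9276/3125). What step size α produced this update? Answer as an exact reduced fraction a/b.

F_att = 1/4·(g−p) = 1/4·(-2,0) = (-0.5000,0.0000)
o1: d²=25 ≤ ρ²=30; F_rep = 33·(-4,-3)/25² = (-0.2112,-0.1584)
F = F_att + ΣF_rep = (-0.7112,-0.1584)
Δp = p'−p = (-0.1422,-0.0317); α = Δx/Fx = (-889/6250) / (-889/1250) = 1/5
check: Δy/Fy = (-99/3125) / (-99/625) = 1/5 ✓

α = 1/5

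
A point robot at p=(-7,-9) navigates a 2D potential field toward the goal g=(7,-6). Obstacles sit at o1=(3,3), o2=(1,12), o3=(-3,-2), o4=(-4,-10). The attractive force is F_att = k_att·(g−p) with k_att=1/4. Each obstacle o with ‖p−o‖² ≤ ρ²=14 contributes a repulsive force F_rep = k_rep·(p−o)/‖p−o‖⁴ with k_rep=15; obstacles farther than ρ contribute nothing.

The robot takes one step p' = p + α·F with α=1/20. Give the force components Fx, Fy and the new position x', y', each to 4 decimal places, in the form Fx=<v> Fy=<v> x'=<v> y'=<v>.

Fx=3.0500 Fy=0.9000 x'=-6.8475 y'=-8.9550

F_att = 1/4·(g−p) = 1/4·(14,3) = (3.5000,0.7500)
o1: d²=244 > ρ²=14 → inactive
o2: d²=505 > ρ²=14 → inactive
o3: d²=65 > ρ²=14 → inactive
o4: d²=10 ≤ ρ²=14; F_rep = 15·(-3,1)/10² = (-0.4500,0.1500)
F = F_att + ΣF_rep = (3.0500,0.9000)
p' = p + 1/20·F = (-6.8475,-8.9550)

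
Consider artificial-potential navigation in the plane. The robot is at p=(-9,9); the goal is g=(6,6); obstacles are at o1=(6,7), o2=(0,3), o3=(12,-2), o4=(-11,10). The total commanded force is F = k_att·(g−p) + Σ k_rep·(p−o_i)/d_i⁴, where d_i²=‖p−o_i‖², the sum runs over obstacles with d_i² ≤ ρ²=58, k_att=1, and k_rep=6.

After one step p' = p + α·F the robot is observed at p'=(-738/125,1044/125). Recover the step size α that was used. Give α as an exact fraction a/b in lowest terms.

F_att = 1·(g−p) = 1·(15,-3) = (15.0000,-3.0000)
o1: d²=229 > ρ²=58 → inactive
o2: d²=117 > ρ²=58 → inactive
o3: d²=562 > ρ²=58 → inactive
o4: d²=5 ≤ ρ²=58; F_rep = 6·(2,-1)/5² = (0.4800,-0.2400)
F = F_att + ΣF_rep = (15.4800,-3.2400)
Δp = p'−p = (3.0960,-0.6480); α = Δx/Fx = (387/125) / (387/25) = 1/5
check: Δy/Fy = (-81/125) / (-81/25) = 1/5 ✓

α = 1/5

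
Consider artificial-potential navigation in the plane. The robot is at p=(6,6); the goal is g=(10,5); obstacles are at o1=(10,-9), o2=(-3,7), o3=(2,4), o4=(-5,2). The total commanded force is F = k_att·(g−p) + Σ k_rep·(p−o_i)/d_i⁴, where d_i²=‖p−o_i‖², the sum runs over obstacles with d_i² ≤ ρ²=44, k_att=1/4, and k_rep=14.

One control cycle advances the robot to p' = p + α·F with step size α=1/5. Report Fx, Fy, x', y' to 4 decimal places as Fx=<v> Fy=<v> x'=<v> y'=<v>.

F_att = 1/4·(g−p) = 1/4·(4,-1) = (1.0000,-0.2500)
o1: d²=241 > ρ²=44 → inactive
o2: d²=82 > ρ²=44 → inactive
o3: d²=20 ≤ ρ²=44; F_rep = 14·(4,2)/20² = (0.1400,0.0700)
o4: d²=137 > ρ²=44 → inactive
F = F_att + ΣF_rep = (1.1400,-0.1800)
p' = p + 1/5·F = (6.2280,5.9640)

Fx=1.1400 Fy=-0.1800 x'=6.2280 y'=5.9640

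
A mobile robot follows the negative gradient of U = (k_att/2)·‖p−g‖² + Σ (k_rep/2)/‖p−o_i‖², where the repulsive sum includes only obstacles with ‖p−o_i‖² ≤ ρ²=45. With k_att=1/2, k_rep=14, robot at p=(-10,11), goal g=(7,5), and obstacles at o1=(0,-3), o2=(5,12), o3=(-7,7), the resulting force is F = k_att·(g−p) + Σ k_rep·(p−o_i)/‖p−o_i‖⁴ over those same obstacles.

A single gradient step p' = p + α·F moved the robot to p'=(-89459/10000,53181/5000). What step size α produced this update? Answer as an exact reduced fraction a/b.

α = 1/8

F_att = 1/2·(g−p) = 1/2·(17,-6) = (8.5000,-3.0000)
o1: d²=296 > ρ²=45 → inactive
o2: d²=226 > ρ²=45 → inactive
o3: d²=25 ≤ ρ²=45; F_rep = 14·(-3,4)/25² = (-0.0672,0.0896)
F = F_att + ΣF_rep = (8.4328,-2.9104)
Δp = p'−p = (1.0541,-0.3638); α = Δx/Fx = (10541/10000) / (10541/1250) = 1/8
check: Δy/Fy = (-1819/5000) / (-1819/625) = 1/8 ✓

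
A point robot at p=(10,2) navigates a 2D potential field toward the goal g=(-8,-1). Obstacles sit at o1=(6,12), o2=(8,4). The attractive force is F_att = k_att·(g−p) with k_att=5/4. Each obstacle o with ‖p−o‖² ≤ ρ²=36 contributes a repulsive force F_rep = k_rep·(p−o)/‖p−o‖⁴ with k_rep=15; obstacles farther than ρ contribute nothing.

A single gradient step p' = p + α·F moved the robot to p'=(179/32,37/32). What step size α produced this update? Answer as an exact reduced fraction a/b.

α = 1/5

F_att = 5/4·(g−p) = 5/4·(-18,-3) = (-22.5000,-3.7500)
o1: d²=116 > ρ²=36 → inactive
o2: d²=8 ≤ ρ²=36; F_rep = 15·(2,-2)/8² = (0.4688,-0.4688)
F = F_att + ΣF_rep = (-22.0312,-4.2188)
Δp = p'−p = (-4.4062,-0.8438); α = Δx/Fx = (-141/32) / (-705/32) = 1/5
check: Δy/Fy = (-27/32) / (-135/32) = 1/5 ✓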